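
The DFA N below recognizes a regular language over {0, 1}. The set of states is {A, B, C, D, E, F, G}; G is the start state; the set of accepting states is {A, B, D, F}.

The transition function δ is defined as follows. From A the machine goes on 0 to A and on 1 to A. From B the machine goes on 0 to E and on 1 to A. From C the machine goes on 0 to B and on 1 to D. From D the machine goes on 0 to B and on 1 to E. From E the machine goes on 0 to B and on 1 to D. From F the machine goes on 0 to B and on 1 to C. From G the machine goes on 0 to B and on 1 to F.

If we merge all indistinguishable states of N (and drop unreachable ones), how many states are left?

4

Every state is reachable, so we keep all 7.
Start with accepting vs non-accepting: {A,B,D,F} | {C,E,G}.
On input 0, block {A,B,D,F} splits into {A,D,F} and {B}.
Split {A,D,F} by δ(·,0) → {D,F} and {A}.
The partition is now stable with 4 blocks: {D,F} | {C,E,G} | {B} | {A}.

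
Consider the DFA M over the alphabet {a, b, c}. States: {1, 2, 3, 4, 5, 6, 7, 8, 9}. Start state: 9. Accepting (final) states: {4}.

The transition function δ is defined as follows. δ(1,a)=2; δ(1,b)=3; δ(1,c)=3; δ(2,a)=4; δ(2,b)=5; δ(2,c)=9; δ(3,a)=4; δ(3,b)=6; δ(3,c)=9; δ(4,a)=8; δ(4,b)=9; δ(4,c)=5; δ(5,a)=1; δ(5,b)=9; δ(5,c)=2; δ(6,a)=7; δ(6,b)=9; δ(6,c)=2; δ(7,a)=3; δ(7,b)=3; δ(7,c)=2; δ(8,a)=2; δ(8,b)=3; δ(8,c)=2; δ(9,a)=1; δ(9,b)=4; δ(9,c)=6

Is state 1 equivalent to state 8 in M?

Yes

Every state is reachable, so we keep all 9.
P0 = {4} | {1,2,3,5,6,7,8,9}.
Split {1,2,3,5,6,7,8,9} by δ(·,a) → {1,5,6,7,8,9} and {2,3}.
Refine {1,5,6,7,8,9} on symbol a: members go to different blocks, giving {1,7,8} and {5,6,9}.
Refine {5,6,9} on symbol b: members go to different blocks, giving {5,6} and {9}.
Stable partition: {4} | {1,7,8} | {2,3} | {5,6} | {9} — 5 equivalence classes.
1 and 8 lie in the same block of the stable partition, so they are equivalent — no string distinguishes them.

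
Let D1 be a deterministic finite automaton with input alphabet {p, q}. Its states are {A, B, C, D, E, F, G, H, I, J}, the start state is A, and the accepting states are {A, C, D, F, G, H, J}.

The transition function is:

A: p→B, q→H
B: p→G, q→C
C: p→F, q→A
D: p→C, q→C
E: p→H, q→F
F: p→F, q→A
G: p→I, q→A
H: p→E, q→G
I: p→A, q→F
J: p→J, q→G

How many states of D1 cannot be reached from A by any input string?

2

BFS from A reaches {A, B, C, E, F, G, H, I}; the 2 state(s) D, J are never visited.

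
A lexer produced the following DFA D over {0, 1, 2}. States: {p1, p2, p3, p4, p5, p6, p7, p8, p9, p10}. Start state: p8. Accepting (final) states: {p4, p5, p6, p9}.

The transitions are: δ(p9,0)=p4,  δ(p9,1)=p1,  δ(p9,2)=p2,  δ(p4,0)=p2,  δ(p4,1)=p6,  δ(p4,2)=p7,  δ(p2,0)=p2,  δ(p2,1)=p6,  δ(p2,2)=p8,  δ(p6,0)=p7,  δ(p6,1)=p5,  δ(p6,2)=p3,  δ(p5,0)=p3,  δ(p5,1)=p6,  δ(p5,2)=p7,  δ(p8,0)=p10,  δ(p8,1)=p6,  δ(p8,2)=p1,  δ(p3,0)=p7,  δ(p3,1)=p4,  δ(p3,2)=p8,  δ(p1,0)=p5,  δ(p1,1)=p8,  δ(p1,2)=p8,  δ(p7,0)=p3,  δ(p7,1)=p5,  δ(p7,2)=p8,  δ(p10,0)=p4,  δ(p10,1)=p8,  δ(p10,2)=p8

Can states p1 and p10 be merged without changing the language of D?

First remove the unreachable states {p9}; 9 states remain.
Initial partition by acceptance: {p4,p5,p6} | {p1,p2,p3,p7,p8,p10}.
Split {p1,p2,p3,p7,p8,p10} by δ(·,0) → {p2,p3,p7,p8} and {p1,p10}.
On input 0, block {p2,p3,p7,p8} splits into {p2,p3,p7} and {p8}.
No further refinement is possible. Final partition (4 blocks): {p4,p5,p6} | {p2,p3,p7} | {p1,p10} | {p8}.
p1 and p10 lie in the same block of the stable partition, so they are equivalent — no string distinguishes them.

Yes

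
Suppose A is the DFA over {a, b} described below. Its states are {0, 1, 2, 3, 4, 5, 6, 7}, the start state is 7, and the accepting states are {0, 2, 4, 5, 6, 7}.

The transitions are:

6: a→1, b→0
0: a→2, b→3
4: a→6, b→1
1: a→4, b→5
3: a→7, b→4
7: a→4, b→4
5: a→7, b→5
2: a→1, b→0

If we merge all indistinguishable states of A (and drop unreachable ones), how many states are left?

7

Initial partition by acceptance: {0,2,4,5,6,7} | {1,3}.
On input a, block {0,2,4,5,6,7} splits into {0,4,5,7} and {2,6}.
Split {0,4,5,7} by δ(·,a) → {0,4} and {5,7}.
Refine {1,3} on symbol a: members go to different blocks, giving {1} and {3}.
Split {0,4} by δ(·,b) → {0} and {4}.
Split {5,7} by δ(·,a) → {5} and {7}.
No further refinement is possible. Final partition (7 blocks): {0} | {1} | {2,6} | {5} | {3} | {4} | {7}.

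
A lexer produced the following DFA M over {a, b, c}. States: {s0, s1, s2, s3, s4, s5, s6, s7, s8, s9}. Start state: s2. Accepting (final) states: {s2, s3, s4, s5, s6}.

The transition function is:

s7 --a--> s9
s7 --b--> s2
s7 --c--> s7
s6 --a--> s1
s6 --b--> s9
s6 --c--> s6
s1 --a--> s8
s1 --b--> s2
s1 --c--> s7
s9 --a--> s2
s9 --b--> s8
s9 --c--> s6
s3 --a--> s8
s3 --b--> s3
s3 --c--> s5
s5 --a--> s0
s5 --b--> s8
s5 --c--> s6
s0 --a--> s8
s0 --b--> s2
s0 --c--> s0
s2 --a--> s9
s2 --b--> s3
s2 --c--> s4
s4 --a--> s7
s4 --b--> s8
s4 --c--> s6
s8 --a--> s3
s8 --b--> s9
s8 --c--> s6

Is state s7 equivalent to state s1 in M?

Yes

Every state is reachable, so we keep all 10.
Initial partition by acceptance: {s2,s3,s4,s5,s6} | {s0,s1,s7,s8,s9}.
Refine {s2,s3,s4,s5,s6} on symbol b: members go to different blocks, giving {s4,s5,s6} and {s2,s3}.
Split {s0,s1,s7,s8,s9} by δ(·,a) → {s0,s1,s7} and {s8,s9}.
The partition is now stable with 4 blocks: {s4,s5,s6} | {s0,s1,s7} | {s2,s3} | {s8,s9}.
s7 and s1 lie in the same block of the stable partition, so they are equivalent — no string distinguishes them.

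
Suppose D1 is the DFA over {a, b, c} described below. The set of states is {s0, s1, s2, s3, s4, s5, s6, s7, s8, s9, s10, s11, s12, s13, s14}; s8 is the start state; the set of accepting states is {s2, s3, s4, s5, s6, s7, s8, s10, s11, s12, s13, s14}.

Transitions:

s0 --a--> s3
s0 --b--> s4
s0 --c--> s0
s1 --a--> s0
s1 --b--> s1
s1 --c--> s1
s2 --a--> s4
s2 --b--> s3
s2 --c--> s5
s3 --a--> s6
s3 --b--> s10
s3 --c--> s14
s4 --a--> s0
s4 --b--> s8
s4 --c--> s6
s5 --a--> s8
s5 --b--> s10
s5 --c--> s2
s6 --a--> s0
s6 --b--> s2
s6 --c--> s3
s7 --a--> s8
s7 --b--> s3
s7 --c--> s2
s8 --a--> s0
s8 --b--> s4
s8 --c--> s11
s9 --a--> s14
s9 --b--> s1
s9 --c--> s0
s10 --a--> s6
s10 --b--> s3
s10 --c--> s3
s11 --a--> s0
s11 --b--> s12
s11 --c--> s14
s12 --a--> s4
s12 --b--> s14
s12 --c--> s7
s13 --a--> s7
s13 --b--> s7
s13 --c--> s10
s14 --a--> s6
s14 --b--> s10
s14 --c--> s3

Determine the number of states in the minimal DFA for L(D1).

First remove the unreachable states {s1,s9,s13}; 12 states remain.
Start with accepting vs non-accepting: {s2,s3,s4,s5,s6,s7,s8,s10,s11,s12,s14} | {s0}.
On input a, block {s2,s3,s4,s5,s6,s7,s8,s10,s11,s12,s14} splits into {s2,s3,s5,s7,s10,s12,s14} and {s4,s6,s8,s11}.
Split {s4,s6,s8,s11} by δ(·,b) → {s4,s8} and {s6,s11}.
Split {s2,s3,s5,s7,s10,s12,s14} by δ(·,a) → {s2,s5,s7,s12} and {s3,s10,s14}.
No further refinement is possible. Final partition (5 blocks): {s2,s5,s7,s12} | {s0} | {s4,s8} | {s6,s11} | {s3,s10,s14}.

5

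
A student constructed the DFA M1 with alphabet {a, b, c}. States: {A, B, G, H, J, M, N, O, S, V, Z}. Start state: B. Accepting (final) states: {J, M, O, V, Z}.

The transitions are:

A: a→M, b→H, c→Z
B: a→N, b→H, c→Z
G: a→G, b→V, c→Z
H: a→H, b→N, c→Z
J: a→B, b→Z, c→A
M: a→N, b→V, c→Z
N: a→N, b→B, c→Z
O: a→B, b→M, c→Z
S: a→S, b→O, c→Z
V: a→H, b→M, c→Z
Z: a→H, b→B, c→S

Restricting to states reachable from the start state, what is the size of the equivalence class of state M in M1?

States {A,G,J} cannot be reached from the start state, so discard them.
Initial partition by acceptance: {M,O,V,Z} | {B,H,N,S}.
Split {M,O,V,Z} by δ(·,b) → {M,O,V} and {Z}.
On input b, block {B,H,N,S} splits into {B,H,N} and {S}.
No further refinement is possible. Final partition (4 blocks): {M,O,V} | {B,H,N} | {Z} | {S}.
The equivalence class containing M is {M,O,V}, of size 3.

3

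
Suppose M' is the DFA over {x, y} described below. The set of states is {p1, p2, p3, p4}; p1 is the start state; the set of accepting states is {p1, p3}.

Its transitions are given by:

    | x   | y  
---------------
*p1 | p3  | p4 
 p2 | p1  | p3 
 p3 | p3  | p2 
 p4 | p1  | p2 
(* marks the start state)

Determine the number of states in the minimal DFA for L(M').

All states are reachable from the start state.
P0 = {p1,p3} | {p2,p4}.
Refine {p2,p4} on symbol y: members go to different blocks, giving {p2} and {p4}.
Split {p1,p3} by δ(·,y) → {p1} and {p3}.
The partition is now stable with 4 blocks: {p1} | {p2} | {p4} | {p3}.

4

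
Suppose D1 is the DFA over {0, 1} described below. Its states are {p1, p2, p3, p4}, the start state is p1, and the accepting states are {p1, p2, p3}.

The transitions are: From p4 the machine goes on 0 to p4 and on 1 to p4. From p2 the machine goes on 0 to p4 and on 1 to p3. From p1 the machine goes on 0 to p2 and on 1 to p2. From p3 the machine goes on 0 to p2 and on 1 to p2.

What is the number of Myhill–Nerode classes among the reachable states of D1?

Every state is reachable, so we keep all 4.
Initial partition by acceptance: {p1,p2,p3} | {p4}.
Refine {p1,p2,p3} on symbol 0: members go to different blocks, giving {p1,p3} and {p2}.
No further refinement is possible. Final partition (3 blocks): {p1,p3} | {p4} | {p2}.

3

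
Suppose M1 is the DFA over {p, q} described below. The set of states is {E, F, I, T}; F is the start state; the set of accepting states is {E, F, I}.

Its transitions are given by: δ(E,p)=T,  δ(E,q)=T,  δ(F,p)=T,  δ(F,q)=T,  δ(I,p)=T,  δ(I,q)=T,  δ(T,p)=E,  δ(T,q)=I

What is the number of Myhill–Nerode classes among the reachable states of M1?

All states are reachable from the start state.
P0 = {E,F,I} | {T}.
Stable partition: {E,F,I} | {T} — 2 equivalence classes.

2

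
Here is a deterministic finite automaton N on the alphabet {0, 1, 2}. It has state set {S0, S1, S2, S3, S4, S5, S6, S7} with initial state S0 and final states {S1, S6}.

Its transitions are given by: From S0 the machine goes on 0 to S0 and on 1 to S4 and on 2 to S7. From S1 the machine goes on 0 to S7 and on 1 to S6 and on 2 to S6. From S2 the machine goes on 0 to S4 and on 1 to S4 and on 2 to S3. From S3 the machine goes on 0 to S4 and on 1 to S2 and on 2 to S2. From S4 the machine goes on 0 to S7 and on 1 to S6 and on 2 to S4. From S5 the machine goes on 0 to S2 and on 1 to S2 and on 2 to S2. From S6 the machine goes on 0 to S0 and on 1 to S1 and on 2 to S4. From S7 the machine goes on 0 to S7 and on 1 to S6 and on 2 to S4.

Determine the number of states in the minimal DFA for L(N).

4

Reachable states from the start: {S0,S1,S4,S6,S7}. Unreachable: {S2,S3,S5} — drop them.
Start with accepting vs non-accepting: {S1,S6} | {S0,S4,S7}.
Split {S1,S6} by δ(·,2) → {S1} and {S6}.
Refine {S0,S4,S7} on symbol 1: members go to different blocks, giving {S4,S7} and {S0}.
Stable partition: {S1} | {S4,S7} | {S6} | {S0} — 4 equivalence classes.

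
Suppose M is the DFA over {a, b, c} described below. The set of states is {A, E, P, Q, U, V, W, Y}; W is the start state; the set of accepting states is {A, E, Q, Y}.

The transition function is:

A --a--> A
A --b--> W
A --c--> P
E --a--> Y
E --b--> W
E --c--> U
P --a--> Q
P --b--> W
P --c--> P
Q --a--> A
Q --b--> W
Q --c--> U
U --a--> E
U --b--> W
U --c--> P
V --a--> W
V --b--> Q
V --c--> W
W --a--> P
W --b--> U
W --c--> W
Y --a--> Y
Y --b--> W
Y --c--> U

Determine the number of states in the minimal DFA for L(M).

States {V} cannot be reached from the start state, so discard them.
Start with accepting vs non-accepting: {A,E,Q,Y} | {P,U,W}.
Split {P,U,W} by δ(·,a) → {P,U} and {W}.
The partition is now stable with 3 blocks: {A,E,Q,Y} | {P,U} | {W}.

3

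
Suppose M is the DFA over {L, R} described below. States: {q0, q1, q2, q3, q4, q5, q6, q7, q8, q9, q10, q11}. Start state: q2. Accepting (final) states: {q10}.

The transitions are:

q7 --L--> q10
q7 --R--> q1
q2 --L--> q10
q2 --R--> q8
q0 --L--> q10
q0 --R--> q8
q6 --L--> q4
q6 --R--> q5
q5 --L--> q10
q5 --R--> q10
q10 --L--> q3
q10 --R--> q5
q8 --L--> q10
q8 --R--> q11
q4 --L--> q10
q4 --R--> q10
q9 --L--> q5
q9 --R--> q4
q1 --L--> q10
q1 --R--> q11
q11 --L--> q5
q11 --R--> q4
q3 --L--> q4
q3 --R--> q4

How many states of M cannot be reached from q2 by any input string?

5

BFS from q2 reaches {q2, q3, q4, q5, q8, q10, q11}; the 5 state(s) q0, q1, q6, q7, q9 are never visited.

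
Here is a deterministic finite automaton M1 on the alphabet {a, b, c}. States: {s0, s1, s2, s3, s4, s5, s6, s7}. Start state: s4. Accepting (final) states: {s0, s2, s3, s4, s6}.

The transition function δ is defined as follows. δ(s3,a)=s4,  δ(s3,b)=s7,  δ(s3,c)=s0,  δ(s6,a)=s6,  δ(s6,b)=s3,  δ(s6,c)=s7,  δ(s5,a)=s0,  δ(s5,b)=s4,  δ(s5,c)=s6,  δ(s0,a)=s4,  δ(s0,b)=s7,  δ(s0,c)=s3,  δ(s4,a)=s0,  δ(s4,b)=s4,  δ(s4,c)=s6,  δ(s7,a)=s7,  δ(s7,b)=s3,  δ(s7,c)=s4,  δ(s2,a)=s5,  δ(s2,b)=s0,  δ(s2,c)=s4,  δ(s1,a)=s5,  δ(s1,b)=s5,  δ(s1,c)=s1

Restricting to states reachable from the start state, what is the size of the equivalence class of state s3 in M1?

2

Reachable states from the start: {s0,s3,s4,s6,s7}. Unreachable: {s1,s2,s5} — drop them.
P0 = {s0,s3,s4,s6} | {s7}.
Split {s0,s3,s4,s6} by δ(·,b) → {s0,s3} and {s4,s6}.
Refine {s4,s6} on symbol a: members go to different blocks, giving {s4} and {s6}.
Stable partition: {s0,s3} | {s7} | {s4} | {s6} — 4 equivalence classes.
The equivalence class containing s3 is {s0,s3}, of size 2.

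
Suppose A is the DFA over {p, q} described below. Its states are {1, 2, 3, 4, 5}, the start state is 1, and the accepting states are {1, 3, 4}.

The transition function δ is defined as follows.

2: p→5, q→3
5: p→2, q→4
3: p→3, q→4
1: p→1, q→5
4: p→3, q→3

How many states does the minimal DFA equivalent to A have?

Every state is reachable, so we keep all 5.
P0 = {1,3,4} | {2,5}.
On input q, block {1,3,4} splits into {3,4} and {1}.
No further refinement is possible. Final partition (3 blocks): {3,4} | {2,5} | {1}.

3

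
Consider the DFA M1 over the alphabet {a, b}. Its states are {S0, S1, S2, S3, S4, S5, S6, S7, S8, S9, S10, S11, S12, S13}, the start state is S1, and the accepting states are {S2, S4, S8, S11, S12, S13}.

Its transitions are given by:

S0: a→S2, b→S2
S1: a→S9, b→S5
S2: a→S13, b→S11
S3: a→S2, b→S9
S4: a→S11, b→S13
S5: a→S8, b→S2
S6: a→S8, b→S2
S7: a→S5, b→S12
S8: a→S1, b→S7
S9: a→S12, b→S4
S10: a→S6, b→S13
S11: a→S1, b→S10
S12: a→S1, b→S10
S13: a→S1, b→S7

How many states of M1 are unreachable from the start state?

BFS from S1 reaches {S1, S2, S4, S5, S6, S7, S8, S9, S10, S11, S12, S13}; the 2 state(s) S0, S3 are never visited.

2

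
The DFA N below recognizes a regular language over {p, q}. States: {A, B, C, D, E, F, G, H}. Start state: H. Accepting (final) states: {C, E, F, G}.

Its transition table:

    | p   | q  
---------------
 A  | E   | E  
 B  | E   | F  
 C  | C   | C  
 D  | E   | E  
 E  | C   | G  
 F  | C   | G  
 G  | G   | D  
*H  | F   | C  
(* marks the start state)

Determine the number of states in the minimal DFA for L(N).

5

States {A,B} cannot be reached from the start state, so discard them.
Initial partition by acceptance: {C,E,F,G} | {D,H}.
Split {C,E,F,G} by δ(·,q) → {C,E,F} and {G}.
On input q, block {C,E,F} splits into {E,F} and {C}.
Split {D,H} by δ(·,q) → {D} and {H}.
No further refinement is possible. Final partition (5 blocks): {E,F} | {D} | {G} | {C} | {H}.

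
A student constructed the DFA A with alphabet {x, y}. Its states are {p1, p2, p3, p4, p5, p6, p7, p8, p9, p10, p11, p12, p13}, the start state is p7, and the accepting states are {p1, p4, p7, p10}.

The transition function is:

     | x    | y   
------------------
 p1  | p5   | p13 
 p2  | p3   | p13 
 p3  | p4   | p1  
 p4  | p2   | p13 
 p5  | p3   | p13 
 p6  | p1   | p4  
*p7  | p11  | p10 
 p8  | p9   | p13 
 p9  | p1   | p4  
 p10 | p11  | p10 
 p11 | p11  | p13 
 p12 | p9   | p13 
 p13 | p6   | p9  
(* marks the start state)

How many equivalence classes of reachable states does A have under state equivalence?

First remove the unreachable states {p8,p12}; 11 states remain.
Start with accepting vs non-accepting: {p1,p4,p7,p10} | {p2,p3,p5,p6,p9,p11,p13}.
Refine {p1,p4,p7,p10} on symbol y: members go to different blocks, giving {p1,p4} and {p7,p10}.
Split {p2,p3,p5,p6,p9,p11,p13} by δ(·,x) → {p2,p5,p11,p13} and {p3,p6,p9}.
On input x, block {p2,p5,p11,p13} splits into {p2,p5,p13} and {p11}.
On input y, block {p2,p5,p13} splits into {p2,p5} and {p13}.
The partition is now stable with 6 blocks: {p1,p4} | {p2,p5} | {p7,p10} | {p3,p6,p9} | {p11} | {p13}.

6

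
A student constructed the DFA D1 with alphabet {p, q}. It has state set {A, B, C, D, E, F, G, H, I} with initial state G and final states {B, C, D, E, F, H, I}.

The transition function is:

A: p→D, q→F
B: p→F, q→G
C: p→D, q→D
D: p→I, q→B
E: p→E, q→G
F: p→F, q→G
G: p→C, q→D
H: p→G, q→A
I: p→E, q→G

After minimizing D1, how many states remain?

First remove the unreachable states {A,H}; 7 states remain.
Start with accepting vs non-accepting: {B,C,D,E,F,I} | {G}.
Refine {B,C,D,E,F,I} on symbol q: members go to different blocks, giving {B,E,F,I} and {C,D}.
Refine {C,D} on symbol p: members go to different blocks, giving {C} and {D}.
Stable partition: {B,E,F,I} | {G} | {C} | {D} — 4 equivalence classes.

4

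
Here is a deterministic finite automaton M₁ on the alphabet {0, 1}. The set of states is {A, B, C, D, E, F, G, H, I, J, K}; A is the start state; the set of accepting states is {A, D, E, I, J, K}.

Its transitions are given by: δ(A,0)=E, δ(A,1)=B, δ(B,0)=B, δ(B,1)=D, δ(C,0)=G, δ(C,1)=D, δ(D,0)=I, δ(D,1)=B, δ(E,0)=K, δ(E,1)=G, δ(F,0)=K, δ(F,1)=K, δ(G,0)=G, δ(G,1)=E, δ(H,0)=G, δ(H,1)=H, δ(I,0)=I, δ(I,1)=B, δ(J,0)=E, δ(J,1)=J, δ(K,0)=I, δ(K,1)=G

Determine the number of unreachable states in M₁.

BFS from A reaches {A, B, D, E, G, I, K}; the 4 state(s) C, F, H, J are never visited.

4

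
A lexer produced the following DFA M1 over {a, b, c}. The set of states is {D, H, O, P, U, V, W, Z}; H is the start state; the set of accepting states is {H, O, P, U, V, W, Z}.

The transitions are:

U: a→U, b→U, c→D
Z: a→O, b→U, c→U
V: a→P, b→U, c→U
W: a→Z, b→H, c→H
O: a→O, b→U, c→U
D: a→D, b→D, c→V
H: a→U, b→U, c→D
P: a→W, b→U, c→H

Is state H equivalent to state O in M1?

No

Start with accepting vs non-accepting: {H,O,P,U,V,W,Z} | {D}.
Split {H,O,P,U,V,W,Z} by δ(·,c) → {O,P,V,W,Z} and {H,U}.
The partition is now stable with 3 blocks: {O,P,V,W,Z} | {D} | {H,U}.
H and O end up in different blocks, so they are distinguishable. For instance, the string 'c' is accepted from only O.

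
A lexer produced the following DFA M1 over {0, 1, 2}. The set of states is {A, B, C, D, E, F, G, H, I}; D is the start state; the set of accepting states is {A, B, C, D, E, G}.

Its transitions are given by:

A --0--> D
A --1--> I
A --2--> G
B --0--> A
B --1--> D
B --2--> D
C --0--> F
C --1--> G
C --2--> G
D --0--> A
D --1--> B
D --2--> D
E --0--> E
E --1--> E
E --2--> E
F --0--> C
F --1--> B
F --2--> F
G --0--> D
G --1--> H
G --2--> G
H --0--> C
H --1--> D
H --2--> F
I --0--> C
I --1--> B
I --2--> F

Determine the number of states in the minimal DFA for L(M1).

Reachable states from the start: {A,B,C,D,F,G,H,I}. Unreachable: {E} — drop them.
P0 = {A,B,C,D,G} | {F,H,I}.
Split {A,B,C,D,G} by δ(·,0) → {A,B,D,G} and {C}.
Refine {A,B,D,G} on symbol 1: members go to different blocks, giving {A,G} and {B,D}.
No further refinement is possible. Final partition (4 blocks): {A,G} | {F,H,I} | {C} | {B,D}.

4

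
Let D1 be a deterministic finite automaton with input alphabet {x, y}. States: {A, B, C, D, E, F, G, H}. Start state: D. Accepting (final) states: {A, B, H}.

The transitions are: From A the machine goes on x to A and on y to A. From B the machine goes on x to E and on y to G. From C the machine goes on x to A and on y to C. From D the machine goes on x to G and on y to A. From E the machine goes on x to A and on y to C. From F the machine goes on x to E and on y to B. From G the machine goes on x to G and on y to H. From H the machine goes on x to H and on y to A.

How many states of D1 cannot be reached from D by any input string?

Starting at D and following transitions, the reachable set is {A, D, G, H}. That leaves B, C, E, F unreachable — 4 in total.

4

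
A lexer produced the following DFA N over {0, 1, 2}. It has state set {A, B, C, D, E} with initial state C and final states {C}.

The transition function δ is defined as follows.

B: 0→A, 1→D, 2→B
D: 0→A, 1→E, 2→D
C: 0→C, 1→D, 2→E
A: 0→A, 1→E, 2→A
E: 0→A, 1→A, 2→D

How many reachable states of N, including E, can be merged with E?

3

Reachable states from the start: {A,C,D,E}. Unreachable: {B} — drop them.
Initial partition by acceptance: {C} | {A,D,E}.
The partition is now stable with 2 blocks: {C} | {A,D,E}.
State E belongs to the block {A,D,E}, which has 3 states.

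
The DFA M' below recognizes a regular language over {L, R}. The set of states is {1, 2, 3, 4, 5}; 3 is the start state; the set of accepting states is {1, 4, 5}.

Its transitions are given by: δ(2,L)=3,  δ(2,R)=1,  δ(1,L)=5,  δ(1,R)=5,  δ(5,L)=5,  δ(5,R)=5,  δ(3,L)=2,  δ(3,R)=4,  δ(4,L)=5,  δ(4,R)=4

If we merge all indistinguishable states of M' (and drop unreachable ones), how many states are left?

P0 = {1,4,5} | {2,3}.
No further refinement is possible. Final partition (2 blocks): {1,4,5} | {2,3}.

2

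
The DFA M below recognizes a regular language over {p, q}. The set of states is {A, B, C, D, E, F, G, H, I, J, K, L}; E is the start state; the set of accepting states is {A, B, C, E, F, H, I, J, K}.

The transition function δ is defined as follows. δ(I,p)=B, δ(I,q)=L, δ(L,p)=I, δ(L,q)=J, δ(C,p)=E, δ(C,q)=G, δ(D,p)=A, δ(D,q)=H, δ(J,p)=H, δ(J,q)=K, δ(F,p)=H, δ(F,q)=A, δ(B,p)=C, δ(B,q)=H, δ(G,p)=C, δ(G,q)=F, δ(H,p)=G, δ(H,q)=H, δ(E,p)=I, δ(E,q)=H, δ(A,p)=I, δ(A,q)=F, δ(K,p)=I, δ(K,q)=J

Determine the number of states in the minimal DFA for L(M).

Reachable states from the start: {A,B,C,E,F,G,H,I,J,K,L}. Unreachable: {D} — drop them.
Start with accepting vs non-accepting: {A,B,C,E,F,H,I,J,K} | {G,L}.
Refine {A,B,C,E,F,H,I,J,K} on symbol p: members go to different blocks, giving {A,B,C,E,F,I,J,K} and {H}.
Split {A,B,C,E,F,I,J,K} by δ(·,p) → {A,B,C,E,I,K} and {F,J}.
Refine {A,B,C,E,I,K} on symbol q: members go to different blocks, giving {A,K} and {B,E} and {C,I}.
Stable partition: {A,K} | {G,L} | {H} | {F,J} | {B,E} | {C,I} — 6 equivalence classes.

6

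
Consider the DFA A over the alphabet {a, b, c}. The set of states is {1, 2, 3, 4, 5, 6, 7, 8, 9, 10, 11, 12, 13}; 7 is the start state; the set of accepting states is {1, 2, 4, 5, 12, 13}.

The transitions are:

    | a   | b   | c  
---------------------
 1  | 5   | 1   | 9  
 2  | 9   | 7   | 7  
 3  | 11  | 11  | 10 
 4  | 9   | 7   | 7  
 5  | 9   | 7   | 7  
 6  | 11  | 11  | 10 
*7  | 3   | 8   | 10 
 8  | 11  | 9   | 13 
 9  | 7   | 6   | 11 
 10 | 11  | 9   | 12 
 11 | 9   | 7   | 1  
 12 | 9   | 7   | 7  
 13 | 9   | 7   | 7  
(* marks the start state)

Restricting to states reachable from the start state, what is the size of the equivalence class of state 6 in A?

States {2,4} cannot be reached from the start state, so discard them.
Start with accepting vs non-accepting: {1,5,12,13} | {3,6,7,8,9,10,11}.
Split {1,5,12,13} by δ(·,a) → {5,12,13} and {1}.
Refine {3,6,7,8,9,10,11} on symbol c: members go to different blocks, giving {3,6,7,9} and {8,10} and {11}.
Refine {3,6,7,9} on symbol a: members go to different blocks, giving {3,6} and {7,9}.
On input a, block {7,9} splits into {7} and {9}.
The partition is now stable with 7 blocks: {5,12,13} | {3,6} | {1} | {8,10} | {11} | {7} | {9}.
State 6 belongs to the block {3,6}, which has 2 states.

2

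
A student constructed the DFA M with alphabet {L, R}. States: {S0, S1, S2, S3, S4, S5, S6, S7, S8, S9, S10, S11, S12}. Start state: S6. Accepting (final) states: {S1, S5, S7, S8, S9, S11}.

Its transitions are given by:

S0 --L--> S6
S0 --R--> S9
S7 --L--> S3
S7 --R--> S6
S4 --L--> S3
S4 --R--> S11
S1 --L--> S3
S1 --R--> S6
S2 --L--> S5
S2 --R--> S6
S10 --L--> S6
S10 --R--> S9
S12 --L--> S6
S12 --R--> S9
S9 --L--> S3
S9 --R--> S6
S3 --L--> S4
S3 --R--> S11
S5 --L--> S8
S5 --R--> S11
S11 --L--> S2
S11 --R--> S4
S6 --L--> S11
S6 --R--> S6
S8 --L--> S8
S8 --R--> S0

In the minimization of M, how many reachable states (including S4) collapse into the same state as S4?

States {S1,S7,S10,S12} cannot be reached from the start state, so discard them.
Initial partition by acceptance: {S5,S8,S9,S11} | {S0,S2,S3,S4,S6}.
On input L, block {S5,S8,S9,S11} splits into {S5,S8} and {S9,S11}.
Refine {S5,S8} on symbol R: members go to different blocks, giving {S5} and {S8}.
On input L, block {S0,S2,S3,S4,S6} splits into {S0,S3,S4} and {S2} and {S6}.
Refine {S0,S3,S4} on symbol L: members go to different blocks, giving {S3,S4} and {S0}.
On input L, block {S9,S11} splits into {S9} and {S11}.
No further refinement is possible. Final partition (8 blocks): {S5} | {S3,S4} | {S9} | {S8} | {S2} | {S6} | {S0} | {S11}.
State S4 belongs to the block {S3,S4}, which has 2 states.

2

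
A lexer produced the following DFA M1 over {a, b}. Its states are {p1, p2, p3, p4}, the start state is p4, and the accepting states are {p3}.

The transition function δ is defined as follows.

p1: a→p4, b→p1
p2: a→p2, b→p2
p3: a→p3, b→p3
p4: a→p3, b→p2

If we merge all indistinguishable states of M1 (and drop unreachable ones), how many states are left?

3

States {p1} cannot be reached from the start state, so discard them.
P0 = {p3} | {p2,p4}.
On input a, block {p2,p4} splits into {p2} and {p4}.
No further refinement is possible. Final partition (3 blocks): {p3} | {p2} | {p4}.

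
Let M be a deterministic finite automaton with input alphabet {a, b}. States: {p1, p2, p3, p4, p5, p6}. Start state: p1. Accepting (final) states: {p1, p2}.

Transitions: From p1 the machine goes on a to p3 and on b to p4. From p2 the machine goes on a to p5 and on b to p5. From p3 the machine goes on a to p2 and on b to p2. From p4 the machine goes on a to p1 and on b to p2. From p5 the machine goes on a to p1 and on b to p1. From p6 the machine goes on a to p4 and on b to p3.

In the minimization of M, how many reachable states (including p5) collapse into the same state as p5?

3

First remove the unreachable states {p6}; 5 states remain.
Start with accepting vs non-accepting: {p1,p2} | {p3,p4,p5}.
The partition is now stable with 2 blocks: {p1,p2} | {p3,p4,p5}.
The equivalence class containing p5 is {p3,p4,p5}, of size 3.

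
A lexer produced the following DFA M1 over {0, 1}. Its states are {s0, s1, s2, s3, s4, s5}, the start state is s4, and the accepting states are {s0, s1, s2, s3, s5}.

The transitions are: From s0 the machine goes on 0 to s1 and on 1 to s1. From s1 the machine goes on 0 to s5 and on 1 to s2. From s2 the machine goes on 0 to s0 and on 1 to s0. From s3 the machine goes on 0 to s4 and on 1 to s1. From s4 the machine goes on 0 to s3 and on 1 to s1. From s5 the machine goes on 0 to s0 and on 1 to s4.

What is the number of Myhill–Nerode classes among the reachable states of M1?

Every state is reachable, so we keep all 6.
Start with accepting vs non-accepting: {s0,s1,s2,s3,s5} | {s4}.
On input 0, block {s0,s1,s2,s3,s5} splits into {s0,s1,s2,s5} and {s3}.
On input 1, block {s0,s1,s2,s5} splits into {s0,s1,s2} and {s5}.
Refine {s0,s1,s2} on symbol 0: members go to different blocks, giving {s0,s2} and {s1}.
Split {s0,s2} by δ(·,0) → {s0} and {s2}.
The partition is now stable with 6 blocks: {s0} | {s4} | {s3} | {s5} | {s1} | {s2}.

6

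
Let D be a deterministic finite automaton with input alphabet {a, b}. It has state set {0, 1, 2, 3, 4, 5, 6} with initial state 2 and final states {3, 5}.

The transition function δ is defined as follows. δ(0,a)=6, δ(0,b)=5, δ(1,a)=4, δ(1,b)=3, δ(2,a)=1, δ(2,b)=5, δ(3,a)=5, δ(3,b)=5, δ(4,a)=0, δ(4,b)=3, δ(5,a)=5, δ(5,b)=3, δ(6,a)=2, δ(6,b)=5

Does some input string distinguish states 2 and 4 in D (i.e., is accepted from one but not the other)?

No

Initial partition by acceptance: {3,5} | {0,1,2,4,6}.
Stable partition: {3,5} | {0,1,2,4,6} — 2 equivalence classes.
2 and 4 lie in the same block of the stable partition, so they are equivalent — no string distinguishes them.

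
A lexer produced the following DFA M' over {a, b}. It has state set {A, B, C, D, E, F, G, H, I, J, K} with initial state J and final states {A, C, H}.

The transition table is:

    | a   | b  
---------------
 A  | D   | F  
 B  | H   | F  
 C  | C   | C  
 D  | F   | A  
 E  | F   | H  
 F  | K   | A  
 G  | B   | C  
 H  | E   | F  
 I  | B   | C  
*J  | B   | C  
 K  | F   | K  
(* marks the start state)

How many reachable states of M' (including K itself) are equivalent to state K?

First remove the unreachable states {G,I}; 9 states remain.
P0 = {A,C,H} | {B,D,E,F,J,K}.
Split {A,C,H} by δ(·,a) → {A,H} and {C}.
Refine {B,D,E,F,J,K} on symbol a: members go to different blocks, giving {D,E,F,J,K} and {B}.
Split {D,E,F,J,K} by δ(·,a) → {D,E,F,K} and {J}.
Refine {D,E,F,K} on symbol b: members go to different blocks, giving {D,E,F} and {K}.
On input a, block {D,E,F} splits into {D,E} and {F}.
The partition is now stable with 7 blocks: {A,H} | {D,E} | {C} | {B} | {J} | {K} | {F}.
State K belongs to the block {K}, which has 1 states.

1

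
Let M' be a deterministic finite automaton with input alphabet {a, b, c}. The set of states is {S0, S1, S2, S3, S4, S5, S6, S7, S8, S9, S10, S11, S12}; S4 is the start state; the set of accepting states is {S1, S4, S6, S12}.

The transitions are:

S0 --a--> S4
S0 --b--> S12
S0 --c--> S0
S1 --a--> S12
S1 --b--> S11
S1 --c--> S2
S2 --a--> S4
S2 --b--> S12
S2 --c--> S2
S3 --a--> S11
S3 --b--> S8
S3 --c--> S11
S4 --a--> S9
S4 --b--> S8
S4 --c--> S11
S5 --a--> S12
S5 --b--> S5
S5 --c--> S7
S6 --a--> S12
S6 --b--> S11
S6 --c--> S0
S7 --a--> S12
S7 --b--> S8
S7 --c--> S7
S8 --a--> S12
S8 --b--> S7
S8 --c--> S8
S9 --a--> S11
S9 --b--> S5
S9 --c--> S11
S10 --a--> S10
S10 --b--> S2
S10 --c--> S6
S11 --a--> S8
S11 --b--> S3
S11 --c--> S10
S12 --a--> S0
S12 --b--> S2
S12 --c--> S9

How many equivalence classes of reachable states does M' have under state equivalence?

8

Reachable states from the start: {S0,S2,S3,S4,S5,S6,S7,S8,S9,S10,S11,S12}. Unreachable: {S1} — drop them.
Initial partition by acceptance: {S4,S6,S12} | {S0,S2,S3,S5,S7,S8,S9,S10,S11}.
Split {S4,S6,S12} by δ(·,a) → {S4,S12} and {S6}.
Refine {S0,S2,S3,S5,S7,S8,S9,S10,S11} on symbol a: members go to different blocks, giving {S0,S2,S5,S7,S8} and {S3,S9,S10,S11}.
Split {S4,S12} by δ(·,a) → {S4} and {S12}.
Refine {S0,S2,S5,S7,S8} on symbol a: members go to different blocks, giving {S5,S7,S8} and {S0,S2}.
On input a, block {S3,S9,S10,S11} splits into {S3,S9,S10} and {S11}.
Split {S3,S9,S10} by δ(·,a) → {S3,S9} and {S10}.
The partition is now stable with 8 blocks: {S4} | {S5,S7,S8} | {S6} | {S3,S9} | {S12} | {S0,S2} | {S11} | {S10}.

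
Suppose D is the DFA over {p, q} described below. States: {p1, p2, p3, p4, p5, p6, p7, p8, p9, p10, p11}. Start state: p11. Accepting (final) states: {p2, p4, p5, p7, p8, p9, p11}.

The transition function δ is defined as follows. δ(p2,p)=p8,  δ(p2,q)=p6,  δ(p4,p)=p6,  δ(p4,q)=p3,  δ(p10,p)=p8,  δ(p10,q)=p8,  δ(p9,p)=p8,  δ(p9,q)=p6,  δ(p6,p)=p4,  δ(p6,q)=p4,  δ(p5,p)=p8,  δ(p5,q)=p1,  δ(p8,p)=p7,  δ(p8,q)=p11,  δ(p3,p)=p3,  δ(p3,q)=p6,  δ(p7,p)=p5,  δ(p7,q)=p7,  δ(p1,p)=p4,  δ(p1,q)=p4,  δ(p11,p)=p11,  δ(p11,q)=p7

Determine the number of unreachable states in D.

3

Starting at p11 and following transitions, the reachable set is {p1, p3, p4, p5, p6, p7, p8, p11}. That leaves p2, p9, p10 unreachable — 3 in total.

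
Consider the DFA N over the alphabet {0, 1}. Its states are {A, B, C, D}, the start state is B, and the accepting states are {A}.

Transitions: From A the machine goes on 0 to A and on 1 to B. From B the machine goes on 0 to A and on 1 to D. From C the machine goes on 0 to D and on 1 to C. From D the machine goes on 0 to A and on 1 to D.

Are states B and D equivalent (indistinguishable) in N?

Yes

States {C} cannot be reached from the start state, so discard them.
Start with accepting vs non-accepting: {A} | {B,D}.
No further refinement is possible. Final partition (2 blocks): {A} | {B,D}.
B and D lie in the same block of the stable partition, so they are equivalent — no string distinguishes them.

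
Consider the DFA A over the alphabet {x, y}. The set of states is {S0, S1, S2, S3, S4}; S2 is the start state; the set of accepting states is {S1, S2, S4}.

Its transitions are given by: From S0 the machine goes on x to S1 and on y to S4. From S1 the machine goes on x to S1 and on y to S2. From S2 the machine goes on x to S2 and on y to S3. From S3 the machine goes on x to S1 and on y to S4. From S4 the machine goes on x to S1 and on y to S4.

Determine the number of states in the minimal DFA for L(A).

First remove the unreachable states {S0}; 4 states remain.
Initial partition by acceptance: {S1,S2,S4} | {S3}.
On input y, block {S1,S2,S4} splits into {S1,S4} and {S2}.
Refine {S1,S4} on symbol y: members go to different blocks, giving {S1} and {S4}.
The partition is now stable with 4 blocks: {S1} | {S3} | {S2} | {S4}.

4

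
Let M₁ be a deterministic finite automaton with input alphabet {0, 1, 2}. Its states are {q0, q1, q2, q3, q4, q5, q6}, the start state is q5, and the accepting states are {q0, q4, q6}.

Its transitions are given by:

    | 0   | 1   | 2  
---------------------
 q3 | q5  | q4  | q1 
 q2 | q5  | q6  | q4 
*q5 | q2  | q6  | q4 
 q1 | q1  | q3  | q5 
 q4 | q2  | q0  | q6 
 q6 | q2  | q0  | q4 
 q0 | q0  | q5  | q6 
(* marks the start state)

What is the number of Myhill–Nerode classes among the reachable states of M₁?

First remove the unreachable states {q1,q3}; 5 states remain.
Initial partition by acceptance: {q0,q4,q6} | {q2,q5}.
On input 0, block {q0,q4,q6} splits into {q4,q6} and {q0}.
Stable partition: {q4,q6} | {q2,q5} | {q0} — 3 equivalence classes.

3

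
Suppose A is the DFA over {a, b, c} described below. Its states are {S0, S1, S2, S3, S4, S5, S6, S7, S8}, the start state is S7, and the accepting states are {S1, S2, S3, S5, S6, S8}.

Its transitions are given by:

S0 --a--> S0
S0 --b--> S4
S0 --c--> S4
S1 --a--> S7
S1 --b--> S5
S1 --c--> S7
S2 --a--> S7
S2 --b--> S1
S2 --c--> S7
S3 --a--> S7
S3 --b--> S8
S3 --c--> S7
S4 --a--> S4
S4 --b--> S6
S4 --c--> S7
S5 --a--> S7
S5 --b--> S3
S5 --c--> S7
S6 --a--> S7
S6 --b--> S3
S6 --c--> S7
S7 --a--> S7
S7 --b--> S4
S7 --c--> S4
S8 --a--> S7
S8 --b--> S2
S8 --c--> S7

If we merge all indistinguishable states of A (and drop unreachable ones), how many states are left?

Reachable states from the start: {S1,S2,S3,S4,S5,S6,S7,S8}. Unreachable: {S0} — drop them.
Initial partition by acceptance: {S1,S2,S3,S5,S6,S8} | {S4,S7}.
On input b, block {S4,S7} splits into {S4} and {S7}.
No further refinement is possible. Final partition (3 blocks): {S1,S2,S3,S5,S6,S8} | {S4} | {S7}.

3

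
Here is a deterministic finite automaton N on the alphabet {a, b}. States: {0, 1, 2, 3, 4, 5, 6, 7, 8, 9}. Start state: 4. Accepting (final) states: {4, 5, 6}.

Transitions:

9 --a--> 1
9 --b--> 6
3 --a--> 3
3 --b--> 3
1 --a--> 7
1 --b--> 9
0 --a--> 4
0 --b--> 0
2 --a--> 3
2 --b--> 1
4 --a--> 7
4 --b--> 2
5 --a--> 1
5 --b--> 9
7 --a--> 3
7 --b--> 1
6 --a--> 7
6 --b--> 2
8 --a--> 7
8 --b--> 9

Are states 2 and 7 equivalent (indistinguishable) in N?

Reachable states from the start: {1,2,3,4,6,7,9}. Unreachable: {0,5,8} — drop them.
Initial partition by acceptance: {4,6} | {1,2,3,7,9}.
Refine {1,2,3,7,9} on symbol b: members go to different blocks, giving {1,2,3,7} and {9}.
Split {1,2,3,7} by δ(·,b) → {2,3,7} and {1}.
Split {2,3,7} by δ(·,b) → {2,7} and {3}.
The partition is now stable with 5 blocks: {4,6} | {2,7} | {9} | {1} | {3}.
2 and 7 lie in the same block of the stable partition, so they are equivalent — no string distinguishes them.

Yes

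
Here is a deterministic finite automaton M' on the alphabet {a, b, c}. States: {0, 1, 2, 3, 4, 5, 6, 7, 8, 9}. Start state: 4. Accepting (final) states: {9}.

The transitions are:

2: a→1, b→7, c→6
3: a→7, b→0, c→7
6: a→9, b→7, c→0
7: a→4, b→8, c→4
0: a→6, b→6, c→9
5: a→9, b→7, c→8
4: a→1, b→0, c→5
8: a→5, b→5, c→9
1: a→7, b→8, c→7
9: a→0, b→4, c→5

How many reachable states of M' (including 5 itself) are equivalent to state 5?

2

Reachable states from the start: {0,1,4,5,6,7,8,9}. Unreachable: {2,3} — drop them.
P0 = {9} | {0,1,4,5,6,7,8}.
Split {0,1,4,5,6,7,8} by δ(·,a) → {0,1,4,7,8} and {5,6}.
Refine {0,1,4,7,8} on symbol a: members go to different blocks, giving {1,4,7} and {0,8}.
Refine {1,4,7} on symbol c: members go to different blocks, giving {1,7} and {4}.
Refine {1,7} on symbol a: members go to different blocks, giving {1} and {7}.
Stable partition: {9} | {1} | {5,6} | {0,8} | {4} | {7} — 6 equivalence classes.
State 5 belongs to the block {5,6}, which has 2 states.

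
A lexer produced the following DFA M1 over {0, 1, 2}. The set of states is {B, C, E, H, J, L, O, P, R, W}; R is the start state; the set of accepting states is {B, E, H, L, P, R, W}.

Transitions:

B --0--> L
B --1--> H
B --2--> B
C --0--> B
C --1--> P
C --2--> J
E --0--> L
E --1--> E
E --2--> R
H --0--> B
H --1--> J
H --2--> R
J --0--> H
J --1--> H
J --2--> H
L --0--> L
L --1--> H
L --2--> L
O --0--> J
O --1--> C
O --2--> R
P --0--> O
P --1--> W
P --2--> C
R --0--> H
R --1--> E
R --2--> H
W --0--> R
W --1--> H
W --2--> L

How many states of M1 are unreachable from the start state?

4

Starting at R and following transitions, the reachable set is {B, E, H, J, L, R}. That leaves C, O, P, W unreachable — 4 in total.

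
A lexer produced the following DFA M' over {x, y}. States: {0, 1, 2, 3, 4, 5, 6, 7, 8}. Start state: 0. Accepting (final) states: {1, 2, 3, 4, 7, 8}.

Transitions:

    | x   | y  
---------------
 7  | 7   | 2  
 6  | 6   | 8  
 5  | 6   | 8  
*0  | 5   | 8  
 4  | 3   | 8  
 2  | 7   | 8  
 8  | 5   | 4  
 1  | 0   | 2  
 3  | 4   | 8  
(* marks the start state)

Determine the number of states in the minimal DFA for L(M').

3

Reachable states from the start: {0,3,4,5,6,8}. Unreachable: {1,2,7} — drop them.
P0 = {3,4,8} | {0,5,6}.
Refine {3,4,8} on symbol x: members go to different blocks, giving {3,4} and {8}.
Stable partition: {3,4} | {0,5,6} | {8} — 3 equivalence classes.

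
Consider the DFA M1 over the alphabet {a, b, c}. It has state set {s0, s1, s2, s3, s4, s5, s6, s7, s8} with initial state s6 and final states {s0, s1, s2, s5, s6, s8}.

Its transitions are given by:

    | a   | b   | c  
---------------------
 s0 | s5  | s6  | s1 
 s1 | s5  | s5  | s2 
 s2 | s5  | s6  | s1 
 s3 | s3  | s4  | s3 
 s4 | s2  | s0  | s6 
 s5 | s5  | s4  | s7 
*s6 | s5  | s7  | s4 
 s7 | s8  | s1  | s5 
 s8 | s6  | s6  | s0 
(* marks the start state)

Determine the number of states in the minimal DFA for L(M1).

3

States {s3} cannot be reached from the start state, so discard them.
Initial partition by acceptance: {s0,s1,s2,s5,s6,s8} | {s4,s7}.
Refine {s0,s1,s2,s5,s6,s8} on symbol b: members go to different blocks, giving {s0,s1,s2,s8} and {s5,s6}.
No further refinement is possible. Final partition (3 blocks): {s0,s1,s2,s8} | {s4,s7} | {s5,s6}.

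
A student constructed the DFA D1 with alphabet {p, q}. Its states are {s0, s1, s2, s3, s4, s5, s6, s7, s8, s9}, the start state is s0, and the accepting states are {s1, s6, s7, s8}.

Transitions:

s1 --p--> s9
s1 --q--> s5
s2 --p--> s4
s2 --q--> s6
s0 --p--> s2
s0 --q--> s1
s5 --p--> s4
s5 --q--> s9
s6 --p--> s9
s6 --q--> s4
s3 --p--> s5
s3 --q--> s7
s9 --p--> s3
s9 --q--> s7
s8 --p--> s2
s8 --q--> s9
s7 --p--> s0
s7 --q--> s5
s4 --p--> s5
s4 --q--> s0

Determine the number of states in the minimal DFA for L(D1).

First remove the unreachable states {s8}; 9 states remain.
Start with accepting vs non-accepting: {s1,s6,s7} | {s0,s2,s3,s4,s5,s9}.
On input q, block {s0,s2,s3,s4,s5,s9} splits into {s0,s2,s3,s9} and {s4,s5}.
Split {s0,s2,s3,s9} by δ(·,p) → {s0,s9} and {s2,s3}.
Stable partition: {s1,s6,s7} | {s0,s9} | {s4,s5} | {s2,s3} — 4 equivalence classes.

4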